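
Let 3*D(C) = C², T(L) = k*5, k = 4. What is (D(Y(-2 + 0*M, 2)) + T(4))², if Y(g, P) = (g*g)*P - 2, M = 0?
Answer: 1024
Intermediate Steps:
T(L) = 20 (T(L) = 4*5 = 20)
Y(g, P) = -2 + P*g² (Y(g, P) = g²*P - 2 = P*g² - 2 = -2 + P*g²)
D(C) = C²/3
(D(Y(-2 + 0*M, 2)) + T(4))² = ((-2 + 2*(-2 + 0*0)²)²/3 + 20)² = ((-2 + 2*(-2 + 0)²)²/3 + 20)² = ((-2 + 2*(-2)²)²/3 + 20)² = ((-2 + 2*4)²/3 + 20)² = ((-2 + 8)²/3 + 20)² = ((⅓)*6² + 20)² = ((⅓)*36 + 20)² = (12 + 20)² = 32² = 1024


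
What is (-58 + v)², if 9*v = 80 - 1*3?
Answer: 198025/81 ≈ 2444.8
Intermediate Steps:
v = 77/9 (v = (80 - 1*3)/9 = (80 - 3)/9 = (⅑)*77 = 77/9 ≈ 8.5556)
(-58 + v)² = (-58 + 77/9)² = (-445/9)² = 198025/81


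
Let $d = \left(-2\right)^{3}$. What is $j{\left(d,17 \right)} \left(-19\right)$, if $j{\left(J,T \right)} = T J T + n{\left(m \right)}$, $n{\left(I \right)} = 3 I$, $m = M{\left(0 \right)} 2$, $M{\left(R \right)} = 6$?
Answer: $43244$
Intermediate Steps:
$m = 12$ ($m = 6 \cdot 2 = 12$)
$d = -8$
$j{\left(J,T \right)} = 36 + J T^{2}$ ($j{\left(J,T \right)} = T J T + 3 \cdot 12 = J T T + 36 = J T^{2} + 36 = 36 + J T^{2}$)
$j{\left(d,17 \right)} \left(-19\right) = \left(36 - 8 \cdot 17^{2}\right) \left(-19\right) = \left(36 - 2312\right) \left(-19\right) = \left(-2276\right) \left(-19\right) = 43244$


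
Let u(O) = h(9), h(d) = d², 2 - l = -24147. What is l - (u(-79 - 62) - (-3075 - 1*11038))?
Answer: 9955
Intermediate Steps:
l = 24149 (l = 2 - 1*(-24147) = 2 + 24147 = 24149)
u(O) = 81 (u(O) = 9² = 81)
l - (u(-79 - 62) - (-3075 - 1*11038)) = 24149 - (81 - (-3075 - 1*11038)) = 24149 - (81 - (-3075 - 11038)) = 24149 - (81 - 1*(-14113)) = 24149 - (81 + 14113) = 24149 - 1*14194 = 24149 - 14194 = 9955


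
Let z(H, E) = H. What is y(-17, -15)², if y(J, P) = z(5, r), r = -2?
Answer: 25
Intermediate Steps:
y(J, P) = 5
y(-17, -15)² = 5² = 25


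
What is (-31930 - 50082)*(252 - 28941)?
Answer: 2352842268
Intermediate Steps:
(-31930 - 50082)*(252 - 28941) = -82012*(-28689) = 2352842268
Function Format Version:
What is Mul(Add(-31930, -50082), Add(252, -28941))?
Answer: 2352842268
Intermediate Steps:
Mul(Add(-31930, -50082), Add(252, -28941)) = Mul(-82012, -28689) = 2352842268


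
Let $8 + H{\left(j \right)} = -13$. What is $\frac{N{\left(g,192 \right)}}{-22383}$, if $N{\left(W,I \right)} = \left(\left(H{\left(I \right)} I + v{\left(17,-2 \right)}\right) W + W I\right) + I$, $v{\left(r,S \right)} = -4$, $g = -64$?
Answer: $- \frac{246208}{22383} \approx -11.0$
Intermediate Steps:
$H{\left(j \right)} = -21$ ($H{\left(j \right)} = -8 - 13 = -21$)
$N{\left(W,I \right)} = I + I W + W \left(-4 - 21 I\right)$ ($N{\left(W,I \right)} = \left(\left(- 21 I - 4\right) W + W I\right) + I = \left(\left(-4 - 21 I\right) W + I W\right) + I = \left(W \left(-4 - 21 I\right) + I W\right) + I = \left(I W + W \left(-4 - 21 I\right)\right) + I = I + I W + W \left(-4 - 21 I\right)$)
$\frac{N{\left(g,192 \right)}}{-22383} = \frac{192 - -256 - 3840 \left(-64\right)}{-22383} = \left(192 + 256 + 245760\right) \left(- \frac{1}{22383}\right) = 246208 \left(- \frac{1}{22383}\right) = - \frac{246208}{22383}$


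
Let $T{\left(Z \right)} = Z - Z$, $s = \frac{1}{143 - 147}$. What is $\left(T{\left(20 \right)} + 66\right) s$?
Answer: $- \frac{33}{2} \approx -16.5$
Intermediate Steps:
$s = - \frac{1}{4}$ ($s = \frac{1}{-4} = - \frac{1}{4} \approx -0.25$)
$T{\left(Z \right)} = 0$
$\left(T{\left(20 \right)} + 66\right) s = \left(0 + 66\right) \left(- \frac{1}{4}\right) = 66 \left(- \frac{1}{4}\right) = - \frac{33}{2}$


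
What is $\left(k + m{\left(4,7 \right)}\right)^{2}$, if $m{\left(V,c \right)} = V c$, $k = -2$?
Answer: $676$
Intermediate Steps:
$\left(k + m{\left(4,7 \right)}\right)^{2} = \left(-2 + 4 \cdot 7\right)^{2} = \left(-2 + 28\right)^{2} = 26^{2} = 676$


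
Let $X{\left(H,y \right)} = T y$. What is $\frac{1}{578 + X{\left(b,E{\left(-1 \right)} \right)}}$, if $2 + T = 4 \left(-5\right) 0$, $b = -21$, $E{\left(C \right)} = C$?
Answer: $\frac{1}{580} \approx 0.0017241$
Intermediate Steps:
$T = -2$ ($T = -2 + 4 \left(-5\right) 0 = -2 - 0 = -2 + 0 = -2$)
$X{\left(H,y \right)} = - 2 y$
$\frac{1}{578 + X{\left(b,E{\left(-1 \right)} \right)}} = \frac{1}{578 - -2} = \frac{1}{578 + 2} = \frac{1}{580}$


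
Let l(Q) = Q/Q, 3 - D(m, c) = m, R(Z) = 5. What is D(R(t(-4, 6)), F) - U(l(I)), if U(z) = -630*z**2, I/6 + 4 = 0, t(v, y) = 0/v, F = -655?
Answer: 628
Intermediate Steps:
t(v, y) = 0
D(m, c) = 3 - m
I = -24 (I = -24 + 6*0 = -24 + 0 = -24)
l(Q) = 1
D(R(t(-4, 6)), F) - U(l(I)) = (3 - 1*5) - (-630)*1**2 = (3 - 5) - (-630) = -2 - 1*(-630) = -2 + 630 = 628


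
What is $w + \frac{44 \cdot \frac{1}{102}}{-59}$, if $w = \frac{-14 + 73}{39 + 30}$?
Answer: $\frac{19557}{23069} \approx 0.84776$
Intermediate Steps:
$w = \frac{59}{69} \approx 0.85507$
$w + \frac{44 \cdot \frac{1}{102}}{-59} = \frac{59}{69} + \frac{44 \cdot \frac{1}{102}}{-59} = \frac{59}{69} - \frac{44 \cdot \frac{1}{102}}{59} = \frac{59}{69} - \frac{22}{3009} = \frac{19557}{23069}$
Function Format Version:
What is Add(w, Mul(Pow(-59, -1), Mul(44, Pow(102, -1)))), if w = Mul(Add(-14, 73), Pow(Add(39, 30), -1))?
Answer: Rational(19557, 23069) ≈ 0.84776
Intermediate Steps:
w = Rational(59, 69) (w = Mul(59, Pow(69, -1)) = Mul(59, Rational(1, 69)) = Rational(59, 69) ≈ 0.85507)
Add(w, Mul(Pow(-59, -1), Mul(44, Pow(102, -1)))) = Add(Rational(59, 69), Mul(Pow(-59, -1), Mul(44, Pow(102, -1)))) = Add(Rational(59, 69), Mul(Rational(-1, 59), Mul(44, Rational(1, 102)))) = Add(Rational(59, 69), Mul(Rational(-1, 59), Rational(22, 51))) = Add(Rational(59, 69), Rational(-22, 3009)) = Rational(19557, 23069)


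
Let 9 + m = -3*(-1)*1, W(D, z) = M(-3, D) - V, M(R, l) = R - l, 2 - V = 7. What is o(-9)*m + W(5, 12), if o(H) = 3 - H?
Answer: -75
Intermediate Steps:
V = -5 (V = 2 - 1*7 = 2 - 7 = -5)
W(D, z) = 2 - D (W(D, z) = (-3 - D) - 1*(-5) = (-3 - D) + 5 = 2 - D)
m = -6 (m = -9 - 3*(-1)*1 = -9 + 3*1 = -9 + 3 = -6)
o(-9)*m + W(5, 12) = (3 - 1*(-9))*(-6) + (2 - 1*5) = (3 + 9)*(-6) + (2 - 5) = 12*(-6) - 3 = -72 - 3 = -75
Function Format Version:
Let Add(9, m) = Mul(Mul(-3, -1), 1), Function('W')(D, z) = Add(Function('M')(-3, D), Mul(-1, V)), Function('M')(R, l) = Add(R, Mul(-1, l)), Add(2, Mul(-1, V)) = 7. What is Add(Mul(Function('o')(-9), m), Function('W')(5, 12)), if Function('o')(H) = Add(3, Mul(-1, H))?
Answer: -75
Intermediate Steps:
V = -5 (V = Add(2, Mul(-1, 7)) = Add(2, -7) = -5)
Function('W')(D, z) = Add(2, Mul(-1, D)) (Function('W')(D, z) = Add(Add(-3, Mul(-1, D)), Mul(-1, -5)) = Add(Add(-3, Mul(-1, D)), 5) = Add(2, Mul(-1, D)))
m = -6 (m = Add(-9, Mul(Mul(-3, -1), 1)) = Add(-9, Mul(3, 1)) = Add(-9, 3) = -6)
Add(Mul(Function('o')(-9), m), Function('W')(5, 12)) = Add(Mul(Add(3, Mul(-1, -9)), -6), Add(2, Mul(-1, 5))) = Add(Mul(Add(3, 9), -6), Add(2, -5)) = Add(Mul(12, -6), -3) = Add(-72, -3) = -75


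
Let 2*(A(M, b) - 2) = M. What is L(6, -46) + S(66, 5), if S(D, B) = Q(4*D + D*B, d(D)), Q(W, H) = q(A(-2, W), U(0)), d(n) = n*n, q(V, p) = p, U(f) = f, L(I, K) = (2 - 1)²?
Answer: 1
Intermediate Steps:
L(I, K) = 1 (L(I, K) = 1² = 1)
A(M, b) = 2 + M/2
d(n) = n²
Q(W, H) = 0
S(D, B) = 0
L(6, -46) + S(66, 5) = 1 + 0 = 1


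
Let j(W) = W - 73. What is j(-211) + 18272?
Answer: 17988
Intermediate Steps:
j(W) = -73 + W
j(-211) + 18272 = (-73 - 211) + 18272 = -284 + 18272 = 17988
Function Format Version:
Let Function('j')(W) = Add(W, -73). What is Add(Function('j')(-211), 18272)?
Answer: 17988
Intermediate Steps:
Function('j')(W) = Add(-73, W)
Add(Function('j')(-211), 18272) = Add(Add(-73, -211), 18272) = Add(-284, 18272) = 17988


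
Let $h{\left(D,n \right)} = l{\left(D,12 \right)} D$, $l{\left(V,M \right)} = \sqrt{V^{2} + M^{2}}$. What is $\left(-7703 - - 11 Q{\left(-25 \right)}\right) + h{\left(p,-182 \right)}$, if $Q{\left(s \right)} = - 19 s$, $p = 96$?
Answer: $-2478 + 1152 \sqrt{65} \approx 6809.7$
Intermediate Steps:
$l{\left(V,M \right)} = \sqrt{M^{2} + V^{2}}$
$h{\left(D,n \right)} = D \sqrt{144 + D^{2}}$ ($h{\left(D,n \right)} = \sqrt{12^{2} + D^{2}} D = \sqrt{144 + D^{2}} D = D \sqrt{144 + D^{2}}$)
$\left(-7703 - - 11 Q{\left(-25 \right)}\right) + h{\left(p,-182 \right)} = \left(-7703 - - 11 \left(\left(-19\right) \left(-25\right)\right)\right) + 96 \sqrt{144 + 96^{2}} = \left(-7703 - \left(-11\right) 475\right) + 96 \sqrt{144 + 9216} = \left(-7703 - -5225\right) + 96 \sqrt{9360} = \left(-7703 + 5225\right) + 96 \cdot 12 \sqrt{65} = -2478 + 1152 \sqrt{65}$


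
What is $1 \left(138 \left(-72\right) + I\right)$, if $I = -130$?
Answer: $-10066$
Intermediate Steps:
$1 \left(138 \left(-72\right) + I\right) = 1 \left(138 \left(-72\right) - 130\right) = 1 \left(-9936 - 130\right) = 1 \left(-10066\right) = -10066$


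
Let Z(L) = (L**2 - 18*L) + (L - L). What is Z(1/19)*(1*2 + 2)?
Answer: -1364/361 ≈ -3.7784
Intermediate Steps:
Z(L) = L**2 - 18*L (Z(L) = (L**2 - 18*L) + 0 = L**2 - 18*L)
Z(1/19)*(1*2 + 2) = ((-18 + 1/19)/19)*(1*2 + 2) = ((-18 + 1/19)/19)*(2 + 2) = ((1/19)*(-341/19))*4 = -341/361*4 = -1364/361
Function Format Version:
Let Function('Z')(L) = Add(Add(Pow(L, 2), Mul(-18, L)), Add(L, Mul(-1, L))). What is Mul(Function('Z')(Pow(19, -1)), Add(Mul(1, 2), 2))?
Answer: Rational(-1364, 361) ≈ -3.7784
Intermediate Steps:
Function('Z')(L) = Add(Pow(L, 2), Mul(-18, L)) (Function('Z')(L) = Add(Add(Pow(L, 2), Mul(-18, L)), 0) = Add(Pow(L, 2), Mul(-18, L)))
Mul(Function('Z')(Pow(19, -1)), Add(Mul(1, 2), 2)) = Mul(Mul(Pow(19, -1), Add(-18, Pow(19, -1))), Add(Mul(1, 2), 2)) = Mul(Mul(Rational(1, 19), Add(-18, Rational(1, 19))), Add(2, 2)) = Mul(Mul(Rational(1, 19), Rational(-341, 19)), 4) = Mul(Rational(-341, 361), 4) = Rational(-1364, 361)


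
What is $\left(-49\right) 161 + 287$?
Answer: $-7602$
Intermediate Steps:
$\left(-49\right) 161 + 287 = -7889 + 287 = -7602$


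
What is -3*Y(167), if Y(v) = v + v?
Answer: -1002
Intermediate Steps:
Y(v) = 2*v
-3*Y(167) = -6*167 = -3*334 = -1002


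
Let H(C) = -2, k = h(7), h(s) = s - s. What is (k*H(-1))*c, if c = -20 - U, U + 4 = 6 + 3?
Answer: 0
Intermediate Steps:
h(s) = 0
k = 0
U = 5 (U = -4 + (6 + 3) = -4 + 9 = 5)
c = -25 (c = -20 - 1*5 = -20 - 5 = -25)
(k*H(-1))*c = (0*(-2))*(-25) = 0*(-25) = 0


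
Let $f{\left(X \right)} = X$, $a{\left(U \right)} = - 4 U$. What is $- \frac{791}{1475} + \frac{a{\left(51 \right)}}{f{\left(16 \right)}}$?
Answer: $- \frac{78389}{5900} \approx -13.286$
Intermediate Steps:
$- \frac{791}{1475} + \frac{a{\left(51 \right)}}{f{\left(16 \right)}} = - \frac{791}{1475} + \frac{\left(-4\right) 51}{16} = \left(-791\right) \frac{1}{1475} - \frac{51}{4} = - \frac{791}{1475} - \frac{51}{4} = - \frac{78389}{5900}$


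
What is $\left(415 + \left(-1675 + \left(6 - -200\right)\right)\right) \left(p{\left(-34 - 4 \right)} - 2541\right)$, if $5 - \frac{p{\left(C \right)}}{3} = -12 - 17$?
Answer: $2570706$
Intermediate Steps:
$p{\left(C \right)} = 102$ ($p{\left(C \right)} = 15 - 3 \left(-12 - 17\right) = 15 - -87 = 15 + 87 = 102$)
$\left(415 + \left(-1675 + \left(6 - -200\right)\right)\right) \left(p{\left(-34 - 4 \right)} - 2541\right) = \left(415 + \left(-1675 + \left(6 - -200\right)\right)\right) \left(102 - 2541\right) = \left(415 + \left(-1675 + \left(6 + 200\right)\right)\right) \left(-2439\right) = \left(415 + \left(-1675 + 206\right)\right) \left(-2439\right) = \left(415 - 1469\right) \left(-2439\right) = \left(-1054\right) \left(-2439\right) = 2570706$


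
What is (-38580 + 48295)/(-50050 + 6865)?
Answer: -1943/8637 ≈ -0.22496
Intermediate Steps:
(-38580 + 48295)/(-50050 + 6865) = 9715/(-43185) = 9715*(-1/43185) = -1943/8637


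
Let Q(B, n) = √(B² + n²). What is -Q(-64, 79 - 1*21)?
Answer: -2*√1865 ≈ -86.371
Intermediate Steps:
-Q(-64, 79 - 1*21) = -√((-64)² + (79 - 1*21)²) = -√(4096 + (79 - 21)²) = -√(4096 + 58²) = -√(4096 + 3364) = -√7460 = -2*√1865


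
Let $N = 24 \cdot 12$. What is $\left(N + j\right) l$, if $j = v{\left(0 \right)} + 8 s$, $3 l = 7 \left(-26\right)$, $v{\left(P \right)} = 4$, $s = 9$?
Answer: $- \frac{66248}{3} \approx -22083.0$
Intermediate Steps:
$N = 288$
$l = - \frac{182}{3}$ ($l = \frac{7 \left(-26\right)}{3} = \frac{1}{3} \left(-182\right) = - \frac{182}{3} \approx -60.667$)
$j = 76$ ($j = 4 + 8 \cdot 9 = 4 + 72 = 76$)
$\left(N + j\right) l = \left(288 + 76\right) \left(- \frac{182}{3}\right) = 364 \left(- \frac{182}{3}\right) = - \frac{66248}{3}$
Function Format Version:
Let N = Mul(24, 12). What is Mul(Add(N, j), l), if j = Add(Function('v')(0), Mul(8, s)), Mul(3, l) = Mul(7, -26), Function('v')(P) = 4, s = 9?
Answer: Rational(-66248, 3) ≈ -22083.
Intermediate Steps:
N = 288
l = Rational(-182, 3) (l = Mul(Rational(1, 3), Mul(7, -26)) = Mul(Rational(1, 3), -182) = Rational(-182, 3) ≈ -60.667)
j = 76 (j = Add(4, Mul(8, 9)) = Add(4, 72) = 76)
Mul(Add(N, j), l) = Mul(Add(288, 76), Rational(-182, 3)) = Mul(364, Rational(-182, 3)) = Rational(-66248, 3)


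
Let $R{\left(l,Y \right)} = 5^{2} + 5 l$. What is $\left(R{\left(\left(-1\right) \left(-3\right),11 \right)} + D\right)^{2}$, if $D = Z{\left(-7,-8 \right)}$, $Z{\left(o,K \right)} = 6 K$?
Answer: $64$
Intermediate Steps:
$D = -48$ ($D = 6 \left(-8\right) = -48$)
$R{\left(l,Y \right)} = 25 + 5 l$
$\left(R{\left(\left(-1\right) \left(-3\right),11 \right)} + D\right)^{2} = \left(\left(25 + 5 \left(\left(-1\right) \left(-3\right)\right)\right) - 48\right)^{2} = \left(\left(25 + 5 \cdot 3\right) - 48\right)^{2} = \left(\left(25 + 15\right) - 48\right)^{2} = \left(40 - 48\right)^{2} = \left(-8\right)^{2} = 64$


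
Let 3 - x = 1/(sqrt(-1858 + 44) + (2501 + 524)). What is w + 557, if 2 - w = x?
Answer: 5088759109/9152439 - I*sqrt(1814)/9152439 ≈ 556.0 - 4.6535e-6*I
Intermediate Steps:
x = 3 - 1/(3025 + I*sqrt(1814)) (x = 3 - 1/(sqrt(-1858 + 44) + (2501 + 524)) = 3 - 1/(sqrt(-1814) + 3025) = 3 - 1/(I*sqrt(1814) + 3025) = 3 - 1/(3025 + I*sqrt(1814)) ≈ 2.9997 + 4.6535e-6*I)
w = -9149414/9152439 - I*sqrt(1814)/9152439 (w = 2 - (27454292/9152439 + I*sqrt(1814)/9152439) = 2 + (-27454292/9152439 - I*sqrt(1814)/9152439) = -9149414/9152439 - I*sqrt(1814)/9152439 ≈ -0.99967 - 4.6535e-6*I)
w + 557 = (-9149414/9152439 - I*sqrt(1814)/9152439) + 557 = 5088759109/9152439 - I*sqrt(1814)/9152439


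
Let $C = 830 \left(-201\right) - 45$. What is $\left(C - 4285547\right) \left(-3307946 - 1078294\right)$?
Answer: $19529391473280$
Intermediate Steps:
$C = -166875$ ($C = -166830 - 45 = -166875$)
$\left(C - 4285547\right) \left(-3307946 - 1078294\right) = \left(-166875 - 4285547\right) \left(-3307946 - 1078294\right) = \left(-166875 - 4285547\right) \left(-4386240\right) = \left(-4452422\right) \left(-4386240\right) = 19529391473280$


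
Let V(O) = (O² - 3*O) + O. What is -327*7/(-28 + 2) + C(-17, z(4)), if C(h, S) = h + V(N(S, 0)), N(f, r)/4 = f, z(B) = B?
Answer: 7671/26 ≈ 295.04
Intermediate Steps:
N(f, r) = 4*f
V(O) = O² - 2*O
C(h, S) = h + 4*S*(-2 + 4*S) (C(h, S) = h + (4*S)*(-2 + 4*S) = h + 4*S*(-2 + 4*S))
-327*7/(-28 + 2) + C(-17, z(4)) = -327*7/(-28 + 2) + (-17 + 8*4*(-1 + 2*4)) = -327*7/(-26) + (-17 + 8*4*(-1 + 8)) = -(-327)*7/26 + (-17 + 8*4*7) = -327*(-7/26) + (-17 + 224) = 2289/26 + 207 = 7671/26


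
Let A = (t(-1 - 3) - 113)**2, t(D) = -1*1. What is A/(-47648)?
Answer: -3249/11912 ≈ -0.27275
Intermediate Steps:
t(D) = -1
A = 12996 (A = (-1 - 113)**2 = (-114)**2 = 12996)
A/(-47648) = 12996/(-47648) = 12996*(-1/47648) = -3249/11912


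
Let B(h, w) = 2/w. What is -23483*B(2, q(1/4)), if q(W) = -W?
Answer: 187864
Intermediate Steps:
-23483*B(2, q(1/4)) = -46966/((-1/4)) = -46966/((-1*¼)) = -46966/(-¼) = -46966*(-4) = -23483*(-8) = 187864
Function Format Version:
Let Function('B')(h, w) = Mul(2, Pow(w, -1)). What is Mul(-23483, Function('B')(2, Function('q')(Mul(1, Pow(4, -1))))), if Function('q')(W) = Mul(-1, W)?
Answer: 187864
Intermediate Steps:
Mul(-23483, Function('B')(2, Function('q')(Mul(1, Pow(4, -1))))) = Mul(-23483, Mul(2, Pow(Mul(-1, Mul(1, Pow(4, -1))), -1))) = Mul(-23483, Mul(2, Pow(Mul(-1, Mul(1, Rational(1, 4))), -1))) = Mul(-23483, Mul(2, Pow(Mul(-1, Rational(1, 4)), -1))) = Mul(-23483, Mul(2, Pow(Rational(-1, 4), -1))) = Mul(-23483, Mul(2, -4)) = Mul(-23483, -8) = 187864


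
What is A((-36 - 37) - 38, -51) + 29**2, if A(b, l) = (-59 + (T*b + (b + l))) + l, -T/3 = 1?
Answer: 902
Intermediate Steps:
T = -3 (T = -3*1 = -3)
A(b, l) = -59 - 2*b + 2*l (A(b, l) = (-59 + (-3*b + (b + l))) + l = (-59 + (l - 2*b)) + l = (-59 + l - 2*b) + l = -59 - 2*b + 2*l)
A((-36 - 37) - 38, -51) + 29**2 = (-59 - 2*((-36 - 37) - 38) + 2*(-51)) + 29**2 = (-59 - 2*(-73 - 38) - 102) + 841 = (-59 - 2*(-111) - 102) + 841 = (-59 + 222 - 102) + 841 = 61 + 841 = 902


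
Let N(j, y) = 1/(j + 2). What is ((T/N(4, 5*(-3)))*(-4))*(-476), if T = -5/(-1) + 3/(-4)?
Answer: 48552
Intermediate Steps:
T = 17/4 (T = -5*(-1) + 3*(-1/4) = 5 - 3/4 = 17/4 ≈ 4.2500)
N(j, y) = 1/(2 + j)
((T/N(4, 5*(-3)))*(-4))*(-476) = ((17/(4*(1/(2 + 4))))*(-4))*(-476) = ((17/(4*(1/6)))*(-4))*(-476) = (((17/4)*6)*(-4))*(-476) = ((51/2)*(-4))*(-476) = -102*(-476) = 48552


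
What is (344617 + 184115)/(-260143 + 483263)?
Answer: 132183/55780 ≈ 2.3697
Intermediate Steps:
(344617 + 184115)/(-260143 + 483263) = 528732/223120 = 528732*(1/223120) = 132183/55780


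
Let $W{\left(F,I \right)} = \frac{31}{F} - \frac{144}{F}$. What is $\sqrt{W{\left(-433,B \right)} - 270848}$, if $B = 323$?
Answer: $\frac{i \sqrt{50780971743}}{433} \approx 520.43 i$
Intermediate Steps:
$W{\left(F,I \right)} = - \frac{113}{F}$
$\sqrt{W{\left(-433,B \right)} - 270848} = \sqrt{- \frac{113}{-433} - 270848} = \sqrt{\left(-113\right) \left(- \frac{1}{433}\right) - 270848} = \sqrt{\frac{113}{433} - 270848} = \sqrt{- \frac{117277071}{433}} = \frac{i \sqrt{50780971743}}{433}$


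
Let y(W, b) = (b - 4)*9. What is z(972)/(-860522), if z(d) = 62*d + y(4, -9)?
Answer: -60147/860522 ≈ -0.069896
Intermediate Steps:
y(W, b) = -36 + 9*b (y(W, b) = (-4 + b)*9 = -36 + 9*b)
z(d) = -117 + 62*d (z(d) = 62*d + (-36 + 9*(-9)) = 62*d + (-36 - 81) = 62*d - 117 = -117 + 62*d)
z(972)/(-860522) = (-117 + 62*972)/(-860522) = (-117 + 60264)*(-1/860522) = 60147*(-1/860522) = -60147/860522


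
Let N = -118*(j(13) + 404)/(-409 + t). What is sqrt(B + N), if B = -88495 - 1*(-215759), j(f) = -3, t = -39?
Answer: sqrt(399431130)/56 ≈ 356.89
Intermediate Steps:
B = 127264 (B = -88495 + 215759 = 127264)
N = 23659/224 (N = -118*(-3 + 404)/(-409 - 39) = -47318/(-448) = -47318*(-1)/448 = -118*(-401/448) = 23659/224 ≈ 105.62)
sqrt(B + N) = sqrt(127264 + 23659/224) = sqrt(28530795/224) = sqrt(399431130)/56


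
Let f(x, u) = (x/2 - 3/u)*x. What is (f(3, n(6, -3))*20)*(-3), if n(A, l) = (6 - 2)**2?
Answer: -945/4 ≈ -236.25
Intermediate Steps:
n(A, l) = 16 (n(A, l) = 4**2 = 16)
f(x, u) = x*(x/2 - 3/u) (f(x, u) = (x*(1/2) - 3/u)*x = (x/2 - 3/u)*x = x*(x/2 - 3/u))
(f(3, n(6, -3))*20)*(-3) = (((1/2)*3*(-6 + 16*3)/16)*20)*(-3) = (((1/2)*3*(1/16)*(-6 + 48))*20)*(-3) = (((1/2)*3*(1/16)*42)*20)*(-3) = ((63/16)*20)*(-3) = (315/4)*(-3) = -945/4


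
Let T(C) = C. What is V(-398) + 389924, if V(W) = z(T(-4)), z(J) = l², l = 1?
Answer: 389925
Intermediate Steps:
z(J) = 1 (z(J) = 1² = 1)
V(W) = 1
V(-398) + 389924 = 1 + 389924 = 389925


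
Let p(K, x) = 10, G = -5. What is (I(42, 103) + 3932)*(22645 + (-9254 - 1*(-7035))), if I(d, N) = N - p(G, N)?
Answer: 82214650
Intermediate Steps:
I(d, N) = -10 + N (I(d, N) = N - 1*10 = N - 10 = -10 + N)
(I(42, 103) + 3932)*(22645 + (-9254 - 1*(-7035))) = ((-10 + 103) + 3932)*(22645 + (-9254 - 1*(-7035))) = (93 + 3932)*(22645 + (-9254 + 7035)) = 4025*(22645 - 2219) = 4025*20426 = 82214650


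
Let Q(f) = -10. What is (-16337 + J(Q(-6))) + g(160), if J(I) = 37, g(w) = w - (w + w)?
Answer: -16460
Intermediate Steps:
g(w) = -w (g(w) = w - 2*w = -w)
(-16337 + J(Q(-6))) + g(160) = (-16337 + 37) - 1*160 = -16300 - 160 = -16460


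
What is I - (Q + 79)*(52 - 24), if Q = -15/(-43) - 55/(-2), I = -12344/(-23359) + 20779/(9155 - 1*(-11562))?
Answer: -62223585718051/20808921329 ≈ -2990.2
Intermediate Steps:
I = 741107309/483928403 (I = -12344*(-1/23359) + 20779/(9155 + 11562) = 12344/23359 + 20779/20717 = 741107309/483928403 ≈ 1.5314)
Q = 2395/86 (Q = -15*(-1/43) - 55*(-1/2) = 15/43 + 55/2 = 2395/86 ≈ 27.849)
I - (Q + 79)*(52 - 24) = 741107309/483928403 - (2395/86 + 79)*(52 - 24) = 741107309/483928403 - 9189*28/86 = 741107309/483928403 - 1*128646/43 = 741107309/483928403 - 128646/43 = -62223585718051/20808921329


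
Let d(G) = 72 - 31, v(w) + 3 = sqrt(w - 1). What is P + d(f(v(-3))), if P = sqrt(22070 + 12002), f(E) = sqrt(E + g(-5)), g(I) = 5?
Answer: 41 + 2*sqrt(8518) ≈ 225.59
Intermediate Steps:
v(w) = -3 + sqrt(-1 + w) (v(w) = -3 + sqrt(w - 1) = -3 + sqrt(-1 + w))
f(E) = sqrt(5 + E) (f(E) = sqrt(E + 5) = sqrt(5 + E))
d(G) = 41
P = 2*sqrt(8518) (P = sqrt(34072) = 2*sqrt(8518) ≈ 184.59)
P + d(f(v(-3))) = 2*sqrt(8518) + 41 = 41 + 2*sqrt(8518)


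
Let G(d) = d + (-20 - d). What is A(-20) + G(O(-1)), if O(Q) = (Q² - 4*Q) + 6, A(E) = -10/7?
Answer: -150/7 ≈ -21.429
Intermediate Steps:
A(E) = -10/7 (A(E) = -10*⅐ = -10/7)
O(Q) = 6 + Q² - 4*Q
G(d) = -20
A(-20) + G(O(-1)) = -10/7 - 20 = -150/7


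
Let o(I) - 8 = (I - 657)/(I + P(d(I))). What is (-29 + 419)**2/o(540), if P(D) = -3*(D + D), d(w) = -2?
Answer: 27986400/1433 ≈ 19530.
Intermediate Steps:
P(D) = -6*D
o(I) = 8 + (-657 + I)/(12 + I) (o(I) = 8 + (I - 657)/(I - 6*(-2)) = 8 + (-657 + I)/(I + 12) = 8 + (-657 + I)/(12 + I))
(-29 + 419)**2/o(540) = (-29 + 419)**2/((3*(-187 + 3*540)/(12 + 540))) = 390**2/((3*(-187 + 1620)/552)) = 152100/((3*(1/552)*1433)) = 152100/(1433/184) = 152100*(184/1433) = 27986400/1433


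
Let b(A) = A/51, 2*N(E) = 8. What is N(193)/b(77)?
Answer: 204/77 ≈ 2.6493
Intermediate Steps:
N(E) = 4 (N(E) = (½)*8 = 4)
b(A) = A/51 (b(A) = A*(1/51) = A/51)
N(193)/b(77) = 4/(((1/51)*77)) = 4/(77/51) = 4*(51/77) = 204/77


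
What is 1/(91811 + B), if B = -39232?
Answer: 1/52579 ≈ 1.9019e-5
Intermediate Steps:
1/(91811 + B) = 1/(91811 - 39232) = 1/52579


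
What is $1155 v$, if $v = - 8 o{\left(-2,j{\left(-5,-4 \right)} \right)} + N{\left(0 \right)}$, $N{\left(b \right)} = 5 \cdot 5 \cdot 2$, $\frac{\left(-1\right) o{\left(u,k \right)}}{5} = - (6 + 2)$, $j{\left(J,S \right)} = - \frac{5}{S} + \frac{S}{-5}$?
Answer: $-311850$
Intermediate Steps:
$j{\left(J,S \right)} = - \frac{5}{S} - \frac{S}{5}$ ($j{\left(J,S \right)} = - \frac{5}{S} + S \left(- \frac{1}{5}\right) = - \frac{5}{S} - \frac{S}{5}$)
$o{\left(u,k \right)} = 40$ ($o{\left(u,k \right)} = - 5 \left(- (6 + 2)\right) = - 5 \left(\left(-1\right) 8\right) = \left(-5\right) \left(-8\right) = 40$)
$N{\left(b \right)} = 50$ ($N{\left(b \right)} = 25 \cdot 2 = 50$)
$v = -270$ ($v = \left(-8\right) 40 + 50 = -320 + 50 = -270$)
$1155 v = 1155 \left(-270\right) = -311850$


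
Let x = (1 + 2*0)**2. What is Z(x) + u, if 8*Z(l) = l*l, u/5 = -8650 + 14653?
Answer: 240121/8 ≈ 30015.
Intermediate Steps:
x = 1 (x = (1 + 0)**2 = 1**2 = 1)
u = 30015 (u = 5*(-8650 + 14653) = 5*6003 = 30015)
Z(l) = l**2/8 (Z(l) = (l*l)/8 = l**2/8)
Z(x) + u = (1/8)*1**2 + 30015 = (1/8)*1 + 30015 = 1/8 + 30015 = 240121/8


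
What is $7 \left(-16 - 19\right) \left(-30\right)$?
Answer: $7350$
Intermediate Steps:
$7 \left(-16 - 19\right) \left(-30\right) = 7 \left(\left(-35\right) \left(-30\right)\right) = 7 \cdot 1050 = 7350$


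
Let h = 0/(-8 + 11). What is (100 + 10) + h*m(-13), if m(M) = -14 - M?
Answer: 110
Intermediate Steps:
h = 0 (h = 0/3 = (1/3)*0 = 0)
(100 + 10) + h*m(-13) = (100 + 10) + 0*(-14 - 1*(-13)) = 110 + 0*(-14 + 13) = 110 + 0*(-1) = 110 + 0 = 110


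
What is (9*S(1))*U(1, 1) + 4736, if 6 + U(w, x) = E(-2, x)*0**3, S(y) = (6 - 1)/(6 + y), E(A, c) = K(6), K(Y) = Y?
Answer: 32882/7 ≈ 4697.4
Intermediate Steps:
E(A, c) = 6
S(y) = 5/(6 + y)
U(w, x) = -6 (U(w, x) = -6 + 6*0**3 = -6 + 6*0 = -6 + 0 = -6)
(9*S(1))*U(1, 1) + 4736 = (9*(5/(6 + 1)))*(-6) + 4736 = (9*(5/7))*(-6) + 4736 = (45/7)*(-6) + 4736 = -270/7 + 4736 = 32882/7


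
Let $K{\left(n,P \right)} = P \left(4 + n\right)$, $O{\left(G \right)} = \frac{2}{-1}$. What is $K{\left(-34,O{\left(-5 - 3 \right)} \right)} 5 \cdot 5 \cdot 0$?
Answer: $0$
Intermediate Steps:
$O{\left(G \right)} = -2$ ($O{\left(G \right)} = 2 \left(-1\right) = -2$)
$K{\left(-34,O{\left(-5 - 3 \right)} \right)} 5 \cdot 5 \cdot 0 = - 2 \left(4 - 34\right) 5 \cdot 5 \cdot 0 = \left(-2\right) \left(-30\right) 25 \cdot 0 = 60 \cdot 0 = 0$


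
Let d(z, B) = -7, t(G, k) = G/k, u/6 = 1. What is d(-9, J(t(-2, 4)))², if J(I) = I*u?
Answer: 49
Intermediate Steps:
u = 6 (u = 6*1 = 6)
J(I) = 6*I (J(I) = I*6 = 6*I)
d(-9, J(t(-2, 4)))² = (-7)² = 49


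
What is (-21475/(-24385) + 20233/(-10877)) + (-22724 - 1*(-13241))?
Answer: -503097883933/53047129 ≈ -9484.0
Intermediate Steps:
(-21475/(-24385) + 20233/(-10877)) + (-22724 - 1*(-13241)) = (-21475*(-1/24385) + 20233*(-1/10877)) + (-22724 + 13241) = (4295/4877 - 20233/10877) - 9483 = -51959626/53047129 - 9483 = -503097883933/53047129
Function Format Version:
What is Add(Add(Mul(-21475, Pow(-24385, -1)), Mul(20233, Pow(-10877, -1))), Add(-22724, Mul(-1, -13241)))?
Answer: Rational(-503097883933, 53047129) ≈ -9484.0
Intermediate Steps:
Add(Add(Mul(-21475, Pow(-24385, -1)), Mul(20233, Pow(-10877, -1))), Add(-22724, Mul(-1, -13241))) = Add(Add(Mul(-21475, Rational(-1, 24385)), Mul(20233, Rational(-1, 10877))), Add(-22724, 13241)) = Add(Add(Rational(4295, 4877), Rational(-20233, 10877)), -9483) = Add(Rational(-51959626, 53047129), -9483) = Rational(-503097883933, 53047129)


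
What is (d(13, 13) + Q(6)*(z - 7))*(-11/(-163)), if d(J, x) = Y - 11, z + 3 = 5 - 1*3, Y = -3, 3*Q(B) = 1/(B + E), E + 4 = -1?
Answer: -550/489 ≈ -1.1247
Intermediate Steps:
E = -5 (E = -4 - 1 = -5)
Q(B) = 1/(3*(-5 + B)) (Q(B) = 1/(3*(B - 5)) = 1/(3*(-5 + B)))
z = -1 (z = -3 + (5 - 1*3) = -3 + (5 - 3) = -3 + 2 = -1)
d(J, x) = -14 (d(J, x) = -3 - 11 = -14)
(d(13, 13) + Q(6)*(z - 7))*(-11/(-163)) = (-14 + (1/(3*(-5 + 6)))*(-1 - 7))*(-11/(-163)) = (-14 + ((⅓)/1)*(-8))*(-11*(-1/163)) = (-14 + ((⅓)*1)*(-8))*(11/163) = (-14 + (⅓)*(-8))*(11/163) = (-14 - 8/3)*(11/163) = -50/3*11/163 = -550/489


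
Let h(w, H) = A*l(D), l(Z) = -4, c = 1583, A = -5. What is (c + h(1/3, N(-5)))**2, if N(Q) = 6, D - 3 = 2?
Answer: 2569609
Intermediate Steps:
D = 5 (D = 3 + 2 = 5)
h(w, H) = 20 (h(w, H) = -5*(-4) = 20)
(c + h(1/3, N(-5)))**2 = (1583 + 20)**2 = 1603**2 = 2569609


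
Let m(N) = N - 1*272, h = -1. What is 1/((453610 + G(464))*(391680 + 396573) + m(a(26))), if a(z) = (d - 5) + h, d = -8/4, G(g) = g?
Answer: 1/357925192442 ≈ 2.7939e-12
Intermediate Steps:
d = -2 (d = -8*¼ = -2)
a(z) = -8 (a(z) = (-2 - 5) - 1 = -7 - 1 = -8)
m(N) = -272 + N (m(N) = N - 272 = -272 + N)
1/((453610 + G(464))*(391680 + 396573) + m(a(26))) = 1/((453610 + 464)*(391680 + 396573) + (-272 - 8)) = 1/(454074*788253 - 280) = 1/(357925192722 - 280) = 1/357925192442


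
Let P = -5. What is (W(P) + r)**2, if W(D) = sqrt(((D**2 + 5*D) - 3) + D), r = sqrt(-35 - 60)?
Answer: -103 - 4*sqrt(190) ≈ -158.14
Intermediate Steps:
r = I*sqrt(95) (r = sqrt(-95) = I*sqrt(95) ≈ 9.7468*I)
W(D) = sqrt(-3 + D**2 + 6*D) (W(D) = sqrt((-3 + D**2 + 5*D) + D) = sqrt(-3 + D**2 + 6*D))
(W(P) + r)**2 = (sqrt(-3 + (-5)**2 + 6*(-5)) + I*sqrt(95))**2 = (sqrt(-3 + 25 - 30) + I*sqrt(95))**2 = (sqrt(-8) + I*sqrt(95))**2 = (2*I*sqrt(2) + I*sqrt(95))**2 = (I*sqrt(95) + 2*I*sqrt(2))**2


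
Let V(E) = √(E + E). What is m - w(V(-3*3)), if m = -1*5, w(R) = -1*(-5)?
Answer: -10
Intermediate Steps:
V(E) = √2*√E (V(E) = √(2*E) = √2*√E)
w(R) = 5
m = -5
m - w(V(-3*3)) = -5 - 1*5 = -5 - 5 = -10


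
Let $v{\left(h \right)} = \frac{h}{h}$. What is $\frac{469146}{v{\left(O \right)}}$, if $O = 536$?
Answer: $469146$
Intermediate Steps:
$v{\left(h \right)} = 1$
$\frac{469146}{v{\left(O \right)}} = \frac{469146}{1} = 469146 \cdot 1 = 469146$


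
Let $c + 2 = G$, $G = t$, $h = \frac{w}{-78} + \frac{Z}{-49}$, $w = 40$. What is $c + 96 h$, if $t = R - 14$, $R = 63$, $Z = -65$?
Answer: $\frac{79699}{637} \approx 125.12$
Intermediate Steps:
$h = \frac{1555}{1911}$ ($h = \frac{40}{-78} - \frac{65}{-49} = 40 \left(- \frac{1}{78}\right) - - \frac{65}{49} = - \frac{20}{39} + \frac{65}{49} = \frac{1555}{1911} \approx 0.81371$)
$t = 49$ ($t = 63 - 14 = 49$)
$G = 49$
$c = 47$ ($c = -2 + 49 = 47$)
$c + 96 h = 47 + 96 \cdot \frac{1555}{1911} = 47 + \frac{49760}{637} = \frac{79699}{637}$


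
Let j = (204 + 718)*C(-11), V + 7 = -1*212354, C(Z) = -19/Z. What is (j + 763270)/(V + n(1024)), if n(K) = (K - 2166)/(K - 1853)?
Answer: -6974781552/1936507397 ≈ -3.6017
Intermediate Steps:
V = -212361 (V = -7 - 1*212354 = -7 - 212354 = -212361)
n(K) = (-2166 + K)/(-1853 + K)
j = 17518/11 (j = (204 + 718)*(-19/(-11)) = 922*(-19*(-1/11)) = 922*(19/11) = 17518/11 ≈ 1592.5)
(j + 763270)/(V + n(1024)) = (17518/11 + 763270)/(-212361 + (-2166 + 1024)/(-1853 + 1024)) = 8413488/(11*(-212361 - 1142/(-829))) = 8413488/(11*(-212361 - 1/829*(-1142))) = 8413488/(11*(-212361 + 1142/829)) = 8413488/(11*(-176046127/829)) = (8413488/11)*(-829/176046127) = -6974781552/1936507397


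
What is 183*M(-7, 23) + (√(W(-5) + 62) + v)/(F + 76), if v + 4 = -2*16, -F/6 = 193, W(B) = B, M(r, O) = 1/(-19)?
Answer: -98661/10279 - √57/1082 ≈ -9.6053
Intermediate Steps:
M(r, O) = -1/19
F = -1158 (F = -6*193 = -1158)
v = -36 (v = -4 - 2*16 = -4 - 32 = -36)
183*M(-7, 23) + (√(W(-5) + 62) + v)/(F + 76) = 183*(-1/19) + (√(-5 + 62) - 36)/(-1158 + 76) = -183/19 + (√57 - 36)/(-1082) = -183/19 + (-36 + √57)*(-1/1082) = -183/19 + (18/541 - √57/1082) = -98661/10279 - √57/1082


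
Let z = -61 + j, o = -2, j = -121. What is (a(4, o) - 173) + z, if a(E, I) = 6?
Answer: -349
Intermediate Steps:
z = -182 (z = -61 - 121 = -182)
(a(4, o) - 173) + z = (6 - 173) - 182 = -167 - 182 = -349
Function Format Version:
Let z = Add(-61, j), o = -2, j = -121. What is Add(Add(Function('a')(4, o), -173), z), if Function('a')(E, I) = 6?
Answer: -349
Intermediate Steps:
z = -182 (z = Add(-61, -121) = -182)
Add(Add(Function('a')(4, o), -173), z) = Add(Add(6, -173), -182) = Add(-167, -182) = -349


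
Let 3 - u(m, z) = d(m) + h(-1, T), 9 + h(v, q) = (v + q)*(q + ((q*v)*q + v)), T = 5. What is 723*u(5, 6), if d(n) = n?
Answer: 65793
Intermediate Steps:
h(v, q) = -9 + (q + v)*(q + v + v*q²) (h(v, q) = -9 + (v + q)*(q + ((q*v)*q + v)) = -9 + (q + v)*(q + (v*q² + v)) = -9 + (q + v)*(q + (v + v*q²)) = -9 + (q + v)*(q + v + v*q²))
u(m, z) = 96 - m (u(m, z) = 3 - (m + (-9 + 5² + (-1)² - 1*5³ + 5²*(-1)² + 2*5*(-1))) = 3 - (m + (-9 + 25 + 1 - 1*125 + 25*1 - 10)) = 3 - (m + (-9 + 25 + 1 - 125 + 25 - 10)) = 3 - (m - 93) = 3 - (-93 + m) = 3 + (93 - m) = 96 - m)
723*u(5, 6) = 723*(96 - 1*5) = 723*(96 - 5) = 723*91 = 65793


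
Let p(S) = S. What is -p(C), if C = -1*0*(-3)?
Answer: 0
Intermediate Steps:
C = 0 (C = 0*(-3) = 0)
-p(C) = -1*0 = 0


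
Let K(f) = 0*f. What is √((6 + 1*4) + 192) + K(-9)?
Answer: √202 ≈ 14.213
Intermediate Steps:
K(f) = 0
√((6 + 1*4) + 192) + K(-9) = √((6 + 1*4) + 192) + 0 = √((6 + 4) + 192) + 0 = √(10 + 192) + 0 = √202 + 0 = √202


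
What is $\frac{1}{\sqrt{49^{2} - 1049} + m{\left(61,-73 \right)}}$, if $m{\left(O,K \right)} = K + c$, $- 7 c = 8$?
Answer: $- \frac{3633}{203113} - \frac{1274 \sqrt{2}}{203113} \approx -0.026757$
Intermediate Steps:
$c = - \frac{8}{7}$ ($c = \left(- \frac{1}{7}\right) 8 = - \frac{8}{7} \approx -1.1429$)
$m{\left(O,K \right)} = - \frac{8}{7} + K$ ($m{\left(O,K \right)} = K - \frac{8}{7} = - \frac{8}{7} + K$)
$\frac{1}{\sqrt{49^{2} - 1049} + m{\left(61,-73 \right)}} = \frac{1}{\sqrt{49^{2} - 1049} - \frac{519}{7}} = \frac{1}{\sqrt{2401 - 1049} - \frac{519}{7}} = \frac{1}{\sqrt{1352} - \frac{519}{7}} = \frac{1}{26 \sqrt{2} - \frac{519}{7}} = \frac{1}{- \frac{519}{7} + 26 \sqrt{2}}$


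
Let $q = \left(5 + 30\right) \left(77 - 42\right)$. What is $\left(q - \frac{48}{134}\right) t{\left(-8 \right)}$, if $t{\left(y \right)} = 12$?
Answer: $\frac{984612}{67} \approx 14696.0$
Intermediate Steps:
$q = 1225$ ($q = 35 \cdot 35 = 1225$)
$\left(q - \frac{48}{134}\right) t{\left(-8 \right)} = \left(1225 - \frac{48}{134}\right) 12 = \left(1225 - \frac{24}{67}\right) 12 = \frac{82051}{67} \cdot 12 = \frac{984612}{67}$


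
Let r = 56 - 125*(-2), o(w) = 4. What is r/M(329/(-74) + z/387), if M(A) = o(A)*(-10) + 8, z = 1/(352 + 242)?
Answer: -153/16 ≈ -9.5625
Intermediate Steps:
z = 1/594 ≈ 0.0016835
M(A) = -32 (M(A) = 4*(-10) + 8 = -40 + 8 = -32)
r = 306 (r = 56 + 250 = 306)
r/M(329/(-74) + z/387) = 306/(-32) = 306*(-1/32) = -153/16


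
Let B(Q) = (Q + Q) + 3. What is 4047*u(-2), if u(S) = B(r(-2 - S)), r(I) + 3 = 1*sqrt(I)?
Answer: -12141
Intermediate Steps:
r(I) = -3 + sqrt(I) (r(I) = -3 + 1*sqrt(I) = -3 + sqrt(I))
B(Q) = 3 + 2*Q (B(Q) = 2*Q + 3 = 3 + 2*Q)
u(S) = -3 + 2*sqrt(-2 - S) (u(S) = 3 + 2*(-3 + sqrt(-2 - S)) = 3 + (-6 + 2*sqrt(-2 - S)) = -3 + 2*sqrt(-2 - S))
4047*u(-2) = 4047*(-3 + 2*sqrt(-2 - 1*(-2))) = 4047*(-3 + 2*sqrt(-2 + 2)) = 4047*(-3 + 2*sqrt(0)) = 4047*(-3 + 2*0) = 4047*(-3 + 0) = 4047*(-3) = -12141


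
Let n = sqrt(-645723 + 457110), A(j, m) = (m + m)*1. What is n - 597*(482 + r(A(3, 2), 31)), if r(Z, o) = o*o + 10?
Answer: -867441 + 3*I*sqrt(20957) ≈ -8.6744e+5 + 434.3*I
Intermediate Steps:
A(j, m) = 2*m (A(j, m) = (2*m)*1 = 2*m)
r(Z, o) = 10 + o**2 (r(Z, o) = o**2 + 10 = 10 + o**2)
n = 3*I*sqrt(20957) (n = sqrt(-188613) = 3*I*sqrt(20957) ≈ 434.3*I)
n - 597*(482 + r(A(3, 2), 31)) = 3*I*sqrt(20957) - 597*(482 + (10 + 31**2)) = 3*I*sqrt(20957) - 597*(482 + (10 + 961)) = 3*I*sqrt(20957) - 597*(482 + 971) = 3*I*sqrt(20957) - 597*1453 = 3*I*sqrt(20957) - 1*867441 = 3*I*sqrt(20957) - 867441 = -867441 + 3*I*sqrt(20957)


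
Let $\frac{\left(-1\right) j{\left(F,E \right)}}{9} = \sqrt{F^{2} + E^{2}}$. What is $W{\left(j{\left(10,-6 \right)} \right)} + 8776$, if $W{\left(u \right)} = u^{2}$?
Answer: $19792$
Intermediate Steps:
$j{\left(F,E \right)} = - 9 \sqrt{E^{2} + F^{2}}$ ($j{\left(F,E \right)} = - 9 \sqrt{F^{2} + E^{2}} = - 9 \sqrt{E^{2} + F^{2}}$)
$W{\left(j{\left(10,-6 \right)} \right)} + 8776 = \left(- 9 \sqrt{\left(-6\right)^{2} + 10^{2}}\right)^{2} + 8776 = \left(- 9 \sqrt{36 + 100}\right)^{2} + 8776 = \left(- 9 \sqrt{136}\right)^{2} + 8776 = \left(- 9 \cdot 2 \sqrt{34}\right)^{2} + 8776 = \left(- 18 \sqrt{34}\right)^{2} + 8776 = 11016 + 8776 = 19792$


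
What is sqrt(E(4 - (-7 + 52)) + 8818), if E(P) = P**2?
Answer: sqrt(10499) ≈ 102.46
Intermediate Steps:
sqrt(E(4 - (-7 + 52)) + 8818) = sqrt((4 - (-7 + 52))**2 + 8818) = sqrt((4 - 1*45)**2 + 8818) = sqrt((4 - 45)**2 + 8818) = sqrt((-41)**2 + 8818) = sqrt(1681 + 8818) = sqrt(10499)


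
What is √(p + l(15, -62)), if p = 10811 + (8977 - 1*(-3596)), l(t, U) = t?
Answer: √23399 ≈ 152.97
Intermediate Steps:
p = 23384 (p = 10811 + (8977 + 3596) = 10811 + 12573 = 23384)
√(p + l(15, -62)) = √(23384 + 15) = √23399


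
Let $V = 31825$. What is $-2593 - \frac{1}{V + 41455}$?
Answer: $- \frac{190015041}{73280} \approx -2593.0$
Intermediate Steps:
$-2593 - \frac{1}{V + 41455} = -2593 - \frac{1}{31825 + 41455} = -2593 - \frac{1}{73280} = - \frac{190015041}{73280}$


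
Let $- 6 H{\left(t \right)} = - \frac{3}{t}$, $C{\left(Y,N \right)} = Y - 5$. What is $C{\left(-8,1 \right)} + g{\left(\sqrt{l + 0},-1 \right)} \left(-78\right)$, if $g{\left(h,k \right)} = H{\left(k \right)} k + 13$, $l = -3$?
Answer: $-1066$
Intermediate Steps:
$C{\left(Y,N \right)} = -5 + Y$
$H{\left(t \right)} = \frac{1}{2 t}$ ($H{\left(t \right)} = - \frac{\left(-3\right) \frac{1}{t}}{6} = \frac{1}{2 t}$)
$g{\left(h,k \right)} = \frac{27}{2}$ ($g{\left(h,k \right)} = \frac{1}{2 k} k + 13 = \frac{1}{2} + 13 = \frac{27}{2}$)
$C{\left(-8,1 \right)} + g{\left(\sqrt{l + 0},-1 \right)} \left(-78\right) = \left(-5 - 8\right) + \frac{27}{2} \left(-78\right) = -13 - 1053 = -1066$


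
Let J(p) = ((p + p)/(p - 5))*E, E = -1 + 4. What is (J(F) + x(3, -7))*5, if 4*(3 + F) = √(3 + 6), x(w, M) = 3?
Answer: 705/29 ≈ 24.310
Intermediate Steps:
E = 3
F = -9/4 (F = -3 + √(3 + 6)/4 = -3 + √9/4 = -3 + (¼)*3 = -3 + ¾ = -9/4 ≈ -2.2500)
J(p) = 6*p/(-5 + p) (J(p) = ((p + p)/(p - 5))*3 = ((2*p)/(-5 + p))*3 = (2*p/(-5 + p))*3 = 6*p/(-5 + p))
(J(F) + x(3, -7))*5 = (6*(-9/4)/(-5 - 9/4) + 3)*5 = (6*(-9/4)/(-29/4) + 3)*5 = (6*(-9/4)*(-4/29) + 3)*5 = (54/29 + 3)*5 = (141/29)*5 = 705/29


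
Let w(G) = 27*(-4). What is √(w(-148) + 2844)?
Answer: 12*√19 ≈ 52.307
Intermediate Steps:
w(G) = -108
√(w(-148) + 2844) = √(-108 + 2844) = √2736 = 12*√19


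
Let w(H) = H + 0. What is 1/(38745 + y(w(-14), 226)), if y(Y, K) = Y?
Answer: 1/38731 ≈ 2.5819e-5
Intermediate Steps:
w(H) = H
1/(38745 + y(w(-14), 226)) = 1/(38745 - 14) = 1/38731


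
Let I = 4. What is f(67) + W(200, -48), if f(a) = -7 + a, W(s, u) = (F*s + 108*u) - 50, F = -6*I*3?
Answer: -19574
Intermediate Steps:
F = -72 (F = -6*4*3 = -24*3 = -72)
W(s, u) = -50 - 72*s + 108*u (W(s, u) = (-72*s + 108*u) - 50 = -50 - 72*s + 108*u)
f(67) + W(200, -48) = (-7 + 67) + (-50 - 72*200 + 108*(-48)) = 60 + (-50 - 14400 - 5184) = 60 - 19634 = -19574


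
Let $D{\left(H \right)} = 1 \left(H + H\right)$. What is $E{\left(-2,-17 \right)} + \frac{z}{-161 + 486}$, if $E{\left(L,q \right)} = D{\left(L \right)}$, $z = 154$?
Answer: $- \frac{1146}{325} \approx -3.5262$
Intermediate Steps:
$D{\left(H \right)} = 2 H$ ($D{\left(H \right)} = 1 \cdot 2 H = 2 H$)
$E{\left(L,q \right)} = 2 L$
$E{\left(-2,-17 \right)} + \frac{z}{-161 + 486} = 2 \left(-2\right) + \frac{154}{-161 + 486} = -4 + \frac{154}{325} = - \frac{1146}{325}$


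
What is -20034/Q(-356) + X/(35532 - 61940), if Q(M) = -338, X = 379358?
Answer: 100208717/2231476 ≈ 44.907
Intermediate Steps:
-20034/Q(-356) + X/(35532 - 61940) = -20034/(-338) + 379358/(35532 - 61940) = -20034*(-1/338) + 379358/(-26408) = 10017/169 + 379358*(-1/26408) = 10017/169 - 189679/13204 = 100208717/2231476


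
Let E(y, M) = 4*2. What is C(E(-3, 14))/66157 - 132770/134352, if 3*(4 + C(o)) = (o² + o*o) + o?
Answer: -4389055837/4444162632 ≈ -0.98760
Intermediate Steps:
E(y, M) = 8
C(o) = -4 + o/3 + 2*o²/3 (C(o) = -4 + ((o² + o*o) + o)/3 = -4 + ((o² + o²) + o)/3 = -4 + (2*o² + o)/3 = -4 + (o + 2*o²)/3 = -4 + (o/3 + 2*o²/3) = -4 + o/3 + 2*o²/3)
C(E(-3, 14))/66157 - 132770/134352 = (-4 + (⅓)*8 + (⅔)*8²)/66157 - 132770/134352 = (-4 + 8/3 + (⅔)*64)*(1/66157) - 132770*1/134352 = (-4 + 8/3 + 128/3)*(1/66157) - 66385/67176 = (124/3)*(1/66157) - 66385/67176 = 124/198471 - 66385/67176 = -4389055837/4444162632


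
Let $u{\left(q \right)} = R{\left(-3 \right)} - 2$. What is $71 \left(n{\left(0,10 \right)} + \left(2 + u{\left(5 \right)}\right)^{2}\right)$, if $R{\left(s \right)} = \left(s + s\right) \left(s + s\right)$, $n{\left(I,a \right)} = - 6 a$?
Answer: $87756$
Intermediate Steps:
$R{\left(s \right)} = 4 s^{2}$ ($R{\left(s \right)} = 2 s 2 s = 4 s^{2}$)
$u{\left(q \right)} = 34$ ($u{\left(q \right)} = 4 \left(-3\right)^{2} - 2 = 4 \cdot 9 - 2 = 36 - 2 = 34$)
$71 \left(n{\left(0,10 \right)} + \left(2 + u{\left(5 \right)}\right)^{2}\right) = 71 \left(\left(-6\right) 10 + \left(2 + 34\right)^{2}\right) = 71 \left(-60 + 36^{2}\right) = 71 \left(-60 + 1296\right) = 71 \cdot 1236 = 87756$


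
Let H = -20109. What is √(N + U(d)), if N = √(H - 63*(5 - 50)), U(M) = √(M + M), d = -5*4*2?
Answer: √I*√(√17274 + 4*√5) ≈ 8.3778 + 8.3778*I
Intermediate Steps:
d = -40 (d = -20*2 = -40)
U(M) = √2*√M (U(M) = √(2*M) = √2*√M)
N = I*√17274 (N = √(-20109 - 63*(5 - 50)) = √(-20109 - 63*(-45)) = √(-20109 + 2835) = √(-17274) = I*√17274 ≈ 131.43*I)
√(N + U(d)) = √(I*√17274 + √2*√(-40)) = √(I*√17274 + √2*(2*I*√10)) = √(I*√17274 + 4*I*√5)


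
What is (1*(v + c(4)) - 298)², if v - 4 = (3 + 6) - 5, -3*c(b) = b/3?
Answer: 6832996/81 ≈ 84358.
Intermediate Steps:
c(b) = -b/9 (c(b) = -b/(3*3) = -b/9)
v = 8 (v = 4 + ((3 + 6) - 5) = 4 + (9 - 5) = 4 + 4 = 8)
(1*(v + c(4)) - 298)² = (1*(8 - ⅑*4) - 298)² = (1*(8 - 4/9) - 298)² = (1*(68/9) - 298)² = (68/9 - 298)² = (-2614/9)² = 6832996/81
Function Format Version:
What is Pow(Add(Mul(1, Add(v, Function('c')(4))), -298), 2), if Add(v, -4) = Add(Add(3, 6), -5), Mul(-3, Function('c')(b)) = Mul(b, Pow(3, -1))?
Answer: Rational(6832996, 81) ≈ 84358.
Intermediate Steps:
Function('c')(b) = Mul(Rational(-1, 9), b) (Function('c')(b) = Mul(Rational(-1, 3), Mul(b, Pow(3, -1))) = Mul(Rational(-1, 3), Mul(b, Rational(1, 3))) = Mul(Rational(-1, 3), Mul(Rational(1, 3), b)) = Mul(Rational(-1, 9), b))
v = 8 (v = Add(4, Add(Add(3, 6), -5)) = Add(4, Add(9, -5)) = Add(4, 4) = 8)
Pow(Add(Mul(1, Add(v, Function('c')(4))), -298), 2) = Pow(Add(Mul(1, Add(8, Mul(Rational(-1, 9), 4))), -298), 2) = Pow(Add(Mul(1, Add(8, Rational(-4, 9))), -298), 2) = Pow(Add(Mul(1, Rational(68, 9)), -298), 2) = Pow(Add(Rational(68, 9), -298), 2) = Pow(Rational(-2614, 9), 2) = Rational(6832996, 81)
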